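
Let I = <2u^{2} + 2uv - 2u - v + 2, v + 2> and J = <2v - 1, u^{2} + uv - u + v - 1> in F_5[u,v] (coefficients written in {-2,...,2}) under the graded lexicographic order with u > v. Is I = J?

Two ideals are equal iff their reduced Gröbner bases coincide (the reduced basis is unique for a fixed ordering).
Buchberger on the first generating set:
f_1 = 2u^{2} + 2uv - 2u - v + 2, LT = u^{2}.
f_2 = v + 2, LT = v.

S(f_1,f_2): leading monomials are coprime, so the S-polynomial reduces to 0 (Buchberger's first criterion).
Every S-polynomial of the final basis reduces to 0, so we have a Gröbner basis.
Inter-reduce: drop elements whose leading term is divisible by another's, tail-reduce, and make monic.
Reduced Gröbner basis: {u^{2} + 2u + 2, v + 2}.

Buchberger on the second generating set:
h_1 = 2v - 1, LT = v.
h_2 = u^{2} + uv - u + v - 1, LT = u^{2}.

S(h_1,h_2): leading monomials are coprime, so the S-polynomial reduces to 0 (Buchberger's first criterion).
Every S-polynomial of the final basis reduces to 0, so we have a Gröbner basis.
Inter-reduce: drop elements whose leading term is divisible by another's, tail-reduce, and make monic.
Reduced Gröbner basis: {u^{2} + 2u + 2, v + 2}.

Same reduced basis, so the two generating sets span the same ideal.

Yes, the ideals are equal.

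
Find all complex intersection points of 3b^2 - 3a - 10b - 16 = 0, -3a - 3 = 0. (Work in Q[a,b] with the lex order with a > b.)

{(-1, -1), (-1, 13/3)}

Compute a lex Gröbner basis by Buchberger's algorithm.
f_1 = -3a + 3b^2 - 10b - 16, LT = a.
f_2 = -3a - 3, LT = a.

S(f_1,f_2): lcm = a. S = -b^2 + 10/3b + 13/3.
  leading term b^2: no divisor's leading term divides it; move -b^2 to the remainder.
  leading term b: no divisor's leading term divides it; move 10/3b to the remainder.
  leading term 1: no divisor's leading term divides it; move 13/3 to the remainder.
  remainder -b^2 + 10/3b + 13/3 ≠ 0; add h_3 = -b^2 + 10/3b + 13/3 to the basis.

The other S-polynomials (S(f_1,h_3), S(f_2,h_3)) all reduce to 0 modulo the current basis, so we have a Gröbner basis.
Inter-reduce: drop elements whose leading term is divisible by another's, tail-reduce, and make monic.
Reduced Gröbner basis: {a + 1, b^2 - 10/3b - 13/3}.

A lex Gröbner basis eliminates variables successively. Here b^2 - 10/3b - 13/3 depends only on b, with roots {-1, 13/3}; lifting each root through the earlier basis elements recovers the full solutions.
  b = -1: the earlier basis element becomes a + 1 = 0, giving a = -1 — point (-1, -1).
  b = 13/3: the earlier basis element becomes a + 1 = 0, giving a = -1 — point (-1, 13/3).
Substituting each solution back into the original system confirms all equations vanish.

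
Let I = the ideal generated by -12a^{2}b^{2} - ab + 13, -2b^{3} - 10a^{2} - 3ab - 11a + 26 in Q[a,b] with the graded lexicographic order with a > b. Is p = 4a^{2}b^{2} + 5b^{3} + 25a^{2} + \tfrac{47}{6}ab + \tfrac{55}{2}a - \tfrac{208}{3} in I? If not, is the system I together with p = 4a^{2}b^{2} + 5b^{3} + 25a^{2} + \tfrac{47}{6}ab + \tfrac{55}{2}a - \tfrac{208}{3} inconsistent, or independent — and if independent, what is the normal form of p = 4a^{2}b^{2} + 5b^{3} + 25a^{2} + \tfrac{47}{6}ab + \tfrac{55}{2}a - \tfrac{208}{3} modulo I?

4a^{2}b^{2} + 5b^{3} + 25a^{2} + \tfrac{47}{6}ab + \tfrac{55}{2}a - \tfrac{208}{3} lies in I (it reduces to 0).

First compute the reduced Gröbner basis of I by Buchberger's algorithm.
f_1 = -12a^{2}b^{2} - ab + 13, LT = a^{2}b^{2}.
f_2 = -2b^{3} - 10a^{2} - 3ab - 11a + 26, LT = b^{3}.

S(f_1,f_2): lcm = a^{2}b^{3}. S = -5a^{4} - \tfrac{3}{2}a^{3}b - \tfrac{11}{2}a^{3} + \tfrac{1}{12}ab^{2} + 13a^{2} - \tfrac{13}{12}b.
  leading term a^{4}: no divisor's leading term divides it; move -5a^{4} to the remainder.
  leading term a^{3}b: no divisor's leading term divides it; move -\tfrac{3}{2}a^{3}b to the remainder.
  leading term a^{3}: no divisor's leading term divides it; move -\tfrac{11}{2}a^{3} to the remainder.
  leading term ab^{2}: no divisor's leading term divides it; move \tfrac{1}{12}ab^{2} to the remainder.
  leading term a^{2}: no divisor's leading term divides it; move 13a^{2} to the remainder.
  leading term b: no divisor's leading term divides it; move -\tfrac{13}{12}b to the remainder.
  remainder -5a^{4} - \tfrac{3}{2}a^{3}b - \tfrac{11}{2}a^{3} + \tfrac{1}{12}ab^{2} + 13a^{2} - \tfrac{13}{12}b ≠ 0; add h_3 = -5a^{4} - \tfrac{3}{2}a^{3}b - \tfrac{11}{2}a^{3} + \tfrac{1}{12}ab^{2} + 13a^{2} - \tfrac{13}{12}b to the basis.

The other S-polynomials (S(f_1,h_3), S(f_2,h_3)) all reduce to 0 modulo the current basis, so we have a Gröbner basis.
Inter-reduce: drop elements whose leading term is divisible by another's, tail-reduce, and make monic.
Reduced Gröbner basis: {a^{4} + \tfrac{3}{10}a^{3}b + \tfrac{11}{10}a^{3} - \tfrac{1}{60}ab^{2} - \tfrac{13}{5}a^{2} + \tfrac{13}{60}b, a^{2}b^{2} + \tfrac{1}{12}ab - \tfrac{13}{12}, b^{3} + 5a^{2} + \tfrac{3}{2}ab + \tfrac{11}{2}a - 13}.
Label its elements g_1 = a^{4} + \tfrac{3}{10}a^{3}b + \tfrac{11}{10}a^{3} - \tfrac{1}{60}ab^{2} - \tfrac{13}{5}a^{2} + \tfrac{13}{60}b, g_2 = a^{2}b^{2} + \tfrac{1}{12}ab - \tfrac{13}{12}, g_3 = b^{3} + 5a^{2} + \tfrac{3}{2}ab + \tfrac{11}{2}a - 13.

Reduce p = 4a^{2}b^{2} + 5b^{3} + 25a^{2} + \tfrac{47}{6}ab + \tfrac{55}{2}a - \tfrac{208}{3} modulo G:
  leading term a^{2}b^{2}: subtract (4)·g_2 from 4a^{2}b^{2} + 5b^{3} + 25a^{2} + \tfrac{47}{6}ab + \tfrac{55}{2}a - \tfrac{208}{3} → 5b^{3} + 25a^{2} + \tfrac{15}{2}ab + \tfrac{55}{2}a - 65
  leading term b^{3}: subtract (5)·g_3 from 5b^{3} + 25a^{2} + \tfrac{15}{2}ab + \tfrac{55}{2}a - 65 → 0
  normal form = 0.
Since the normal form is 0, p ∈ I.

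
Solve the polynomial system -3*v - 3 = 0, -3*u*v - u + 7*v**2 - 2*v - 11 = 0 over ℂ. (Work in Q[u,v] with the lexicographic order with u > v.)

Compute a lex Gröbner basis by Buchberger's algorithm.
f_1 = -3*v - 3, LT = v.
f_2 = -3*u*v - u + 7*v**2 - 2*v - 11, LT = u*v.

S(f_1,f_2): lcm = u*v. S = 2/3*u + 7/3*v**2 - 2/3*v - 11/3.
  reduce S modulo (f_1, f_2):
  remainder 2/3*u - 2/3 ≠ 0; add h_3 = 2/3*u - 2/3 to the basis.

The other S-polynomials (S(f_1,h_3), S(f_2,h_3)) all reduce to 0 modulo the current basis, so we have a Gröbner basis.
Inter-reduce: drop elements whose leading term is divisible by another's, tail-reduce, and make monic.
Reduced Gröbner basis: {u - 1, v + 1}.

A lex Gröbner basis eliminates variables successively. Here v + 1 depends only on v, with roots {-1}; lifting each root through the earlier basis elements recovers the full solutions.
  v = -1: the earlier basis element becomes u - 1 = 0, giving u = 1 — point (1, -1).
A lex Gröbner basis triangularizes the system, enabling back-substitution.

{(1, -1)}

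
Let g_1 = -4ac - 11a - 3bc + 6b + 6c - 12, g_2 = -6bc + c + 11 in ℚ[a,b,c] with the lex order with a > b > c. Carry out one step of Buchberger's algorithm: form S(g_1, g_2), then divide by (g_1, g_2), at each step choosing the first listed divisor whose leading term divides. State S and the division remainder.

lcm(LM(g_1), LM(g_2)) = abc.
S = (lcm/LT(g_1))·g_1 − (lcm/LT(g_2))·g_2 = 11/4ab + ⅙ac + 11/6a + ¾b²c - 3/2b² - 3/2bc + 3b.
Reduce S modulo (g_1, g_2) in that order:
  leading term ab: no divisor's leading term divides it; move 11/4ab to the remainder.
  leading term ac: subtract (-1/24)·g_1 from ⅙ac + 11/6a + ¾b²c - 3/2b² - 3/2bc + 3b → 11/8a + ¾b²c - 3/2b² - 13/8bc + 13/4b + ¼c - ½
  leading term a: no divisor's leading term divides it; move 11/8a to the remainder.
  leading term b²c: subtract (-⅛b)·g_2 from ¾b²c - 3/2b² - 13/8bc + 13/4b + ¼c - ½ → -3/2b² - 3/2bc + 37/8b + ¼c - ½
  leading term b²: no divisor's leading term divides it; move -3/2b² to the remainder.
  leading term bc: subtract (¼)·g_2 from -3/2bc + 37/8b + ¼c - ½ → 37/8b - 13/4
  leading term b: no divisor's leading term divides it; move 37/8b to the remainder.
  leading term 1: no divisor's leading term divides it; move -13/4 to the remainder.
The remainder 11/4ab + 11/8a - 3/2b² + 37/8b - 13/4 is nonzero, so it would be added as the next basis element.

S(g_1, g_2) = 11/4ab + ⅙ac + 11/6a + ¾b²c - 3/2b² - 3/2bc + 3b; remainder on division = 11/4ab + 11/8a - 3/2b² + 37/8b - 13/4.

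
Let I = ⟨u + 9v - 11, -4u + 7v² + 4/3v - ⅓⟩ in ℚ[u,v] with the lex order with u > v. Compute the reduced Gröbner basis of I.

The reduced Gröbner basis is the canonical form of the ideal for this ordering.

f_1 = u + 9v - 11, LT = u.
f_2 = -4u + 7v² + 4/3v - ⅓, LT = u.

S(f_1,f_2): lcm = u. S = 7/4v² + 28/3v - 133/12.
  leading term v²: no divisor's leading term divides it; move 7/4v² to the remainder.
  leading term v: no divisor's leading term divides it; move 28/3v to the remainder.
  leading term 1: no divisor's leading term divides it; move -133/12 to the remainder.
  remainder 7/4v² + 28/3v - 133/12 ≠ 0; add g_3 = 7/4v² + 28/3v - 133/12 to the basis.

S(f_1,g_3): leading monomials are coprime, so the S-polynomial reduces to 0 (Buchberger's first criterion).
S(f_2,g_3): leading monomials are coprime, so the S-polynomial reduces to 0 (Buchberger's first criterion).
Every S-polynomial of the final basis reduces to 0, so we have a Gröbner basis.
Inter-reduce: drop elements whose leading term is divisible by another's, tail-reduce, and make monic.

G = {u + 9v - 11, v² + 16/3v - 19/3}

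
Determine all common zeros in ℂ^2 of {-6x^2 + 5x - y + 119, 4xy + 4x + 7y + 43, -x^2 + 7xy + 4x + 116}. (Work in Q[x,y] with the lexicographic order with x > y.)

{(-4, 3)}

Compute a lex Gröbner basis by Buchberger's algorithm.
f_1 = -6x^2 + 5x - y + 119, LT = x^2.
f_2 = 4xy + 4x + 7y + 43, LT = xy.
f_3 = -x^2 + 7xy + 4x + 116, LT = x^2.

S(f_1,f_2): lcm = x^2y. S = -x^2 - 31/12xy - 43/4x + 1/6y^2 - 119/6y.
  leading term x^2: subtract (1/6)·f_1 from -x^2 - 31/12xy - 43/4x + 1/6y^2 - 119/6y → -31/12xy - 139/12x + 1/6y^2 - 59/3y - 119/6
  leading term xy: subtract (-31/48)·f_2 from -31/12xy - 139/12x + 1/6y^2 - 59/3y - 119/6 → -9x + 1/6y^2 - 727/48y + 127/16
  leading term x: no divisor's leading term divides it; move -9x to the remainder.
  leading term y^2: no divisor's leading term divides it; move 1/6y^2 to the remainder.
  leading term y: no divisor's leading term divides it; move -727/48y to the remainder.
  leading term 1: no divisor's leading term divides it; move 127/16 to the remainder.
  remainder -9x + 1/6y^2 - 727/48y + 127/16 ≠ 0; add h_4 = -9x + 1/6y^2 - 727/48y + 127/16 to the basis.

S(f_1,f_3): lcm = x^2. S = 7xy + 19/6x + 1/6y + 577/6.
  leading term xy: subtract (7/4)·f_2 from 7xy + 19/6x + 1/6y + 577/6 → -23/6x - 145/12y + 251/12
  leading term x: subtract (23/54)·h_4 from -23/6x - 145/12y + 251/12 → -23/324y^2 - 14599/2592y + 15151/864
  leading term y^2: no divisor's leading term divides it; move -23/324y^2 to the remainder.
  leading term y: no divisor's leading term divides it; move -14599/2592y to the remainder.
  leading term 1: no divisor's leading term divides it; move 15151/864 to the remainder.
  remainder -23/324y^2 - 14599/2592y + 15151/864 ≠ 0; add h_5 = -23/324y^2 - 14599/2592y + 15151/864 to the basis.

S(f_2,f_3): lcm = x^2y. S = x^2 + 7xy^2 + 23/4xy + 43/4x + 116y.
  leading term x^2: subtract (-1/6)·f_1 from x^2 + 7xy^2 + 23/4xy + 43/4x + 116y → 7xy^2 + 23/4xy + 139/12x + 695/6y + 119/6
  leading term xy^2: subtract (7/4y)·f_2 from 7xy^2 + 23/4xy + 139/12x + 695/6y + 119/6 → -5/4xy + 139/12x - 49/4y^2 + 487/12y + 119/6
  leading term xy: subtract (-5/16)·f_2 from -5/4xy + 139/12x - 49/4y^2 + 487/12y + 119/6 → 77/6x - 49/4y^2 + 2053/48y + 1597/48
  leading term x: subtract (-77/54)·h_4 from 77/6x - 49/4y^2 + 2053/48y + 1597/48 → -973/81y^2 + 54883/2592y + 38525/864
  leading term y^2: subtract (3892/23)·h_5 from -973/81y^2 + 54883/2592y + 38525/864 → 717057/736y - 2151171/736
  leading term y: no divisor's leading term divides it; move 717057/736y to the remainder.
  leading term 1: no divisor's leading term divides it; move -2151171/736 to the remainder.
  remainder 717057/736y - 2151171/736 ≠ 0; add h_6 = 717057/736y - 2151171/736 to the basis.

S(f_1,h_4): lcm = x^2. S = 1/54xy^2 - 727/432xy + 7/144x + 1/6y - 119/6.
  leading term xy^2: subtract (1/216y)·f_2 from 1/54xy^2 - 727/432xy + 7/144x + 1/6y - 119/6 → -245/144xy + 7/144x - 7/216y^2 - 7/216y - 119/6
  leading term xy: subtract (-245/576)·f_2 from -245/144xy + 7/144x - 7/216y^2 - 7/216y - 119/6 → 7/4x - 7/216y^2 + 5089/1728y - 889/576
  leading term x: subtract (-7/36)·h_4 from 7/4x - 7/216y^2 + 5089/1728y - 889/576 → 0
  remainder 0.

S(f_2,h_4): lcm = xy. S = x + 1/54y^3 - 727/432y^2 + 379/144y + 43/4.
  leading term x: subtract (-1/9)·h_4 from x + 1/54y^3 - 727/432y^2 + 379/144y + 43/4 → 1/54y^3 - 719/432y^2 + 205/216y + 1675/144
  leading term y^3: subtract (-6/23y)·h_5 from 1/54y^3 - 719/432y^2 + 205/216y + 1675/144 → -1946/621y^2 + 54883/9936y + 1675/144
  leading term y^2: subtract (23352/529)·h_5 from -1946/621y^2 + 54883/9936y + 1675/144 → 2151171/8464y - 6453513/8464
  leading term y: subtract (6/23)·h_6 from 2151171/8464y - 6453513/8464 → 0
  remainder 0.

S(f_3,h_4): lcm = x^2. S = 1/54xy^2 - 3751/432xy - 449/144x - 116.
  leading term xy^2: subtract (1/216y)·f_2 from 1/54xy^2 - 3751/432xy - 449/144x - 116 → -1253/144xy - 449/144x - 7/216y^2 - 43/216y - 116
  leading term xy: subtract (-1253/576)·f_2 from -1253/144xy - 449/144x - 7/216y^2 - 43/216y - 116 → 67/12x - 7/216y^2 + 25969/1728y - 12937/576
  leading term x: subtract (-67/108)·h_4 from 67/12x - 7/216y^2 + 25969/1728y - 12937/576 → 23/324y^2 + 14599/2592y - 15151/864
  leading term y^2: subtract (-1)·h_5 from 23/324y^2 + 14599/2592y - 15151/864 → 0
  remainder 0.

S(f_1,h_5): leading monomials are coprime, so the S-polynomial reduces to 0 (Buchberger's first criterion).
S(f_2,h_5): lcm = xy^2. S = -14415/184xy + 45453/184x + 7/4y^2 + 43/4y.
  leading term xy: subtract (-14415/736)·f_2 from -14415/184xy + 45453/184x + 7/4y^2 + 43/4y → 14967/46x + 7/4y^2 + 108817/736y + 619845/736
  leading term x: subtract (-1663/46)·h_4 from 14967/46x + 7/4y^2 + 108817/736y + 619845/736 → 1073/138y^2 - 441275/1104y + 415523/368
  leading term y^2: subtract (-57942/529)·h_5 from 1073/138y^2 - 441275/1104y + 415523/368 → -2151171/2116y + 6453513/2116
  leading term y: subtract (-24/23)·h_6 from -2151171/2116y + 6453513/2116 → 0
  remainder 0.

S(f_3,h_5): leading monomials are coprime, so the S-polynomial reduces to 0 (Buchberger's first criterion).
S(h_4,h_5): leading monomials are coprime, so the S-polynomial reduces to 0 (Buchberger's first criterion).
S(f_1,h_6): leading monomials are coprime, so the S-polynomial reduces to 0 (Buchberger's first criterion).
S(f_2,h_6): lcm = xy. S = 4x + 7/4y + 43/4.
  leading term x: subtract (-4/9)·h_4 from 4x + 7/4y + 43/4 → 2/27y^2 - 269/54y + 257/18
  leading term y^2: subtract (-24/23)·h_5 from 2/27y^2 - 269/54y + 257/18 → -999/92y + 2997/92
  leading term y: subtract (-888/79673)·h_6 from -999/92y + 2997/92 → 0
  remainder 0.

S(f_3,h_6): leading monomials are coprime, so the S-polynomial reduces to 0 (Buchberger's first criterion).
S(h_4,h_6): leading monomials are coprime, so the S-polynomial reduces to 0 (Buchberger's first criterion).
S(h_5,h_6): lcm = y^2. S = 15151/184y - 45453/184.
  leading term y: subtract (60604/717057)·h_6 from 15151/184y - 45453/184 → 0
  remainder 0.

Every S-polynomial of the final basis reduces to 0, so we have a Gröbner basis.
Inter-reduce: drop elements whose leading term is divisible by another's, tail-reduce, and make monic.
Reduced Gröbner basis: {x + 4, y - 3}.

From the last basis element, y - 3 = 0, so y takes values in {3}. Each choice, substituted upward through the basis, yields the corresponding point(s) of the solution set.
  y = 3: the earlier basis element becomes x + 4 = 0, giving x = -4 — point (-4, 3).
This is the nonlinear analogue of row-reducing a linear system.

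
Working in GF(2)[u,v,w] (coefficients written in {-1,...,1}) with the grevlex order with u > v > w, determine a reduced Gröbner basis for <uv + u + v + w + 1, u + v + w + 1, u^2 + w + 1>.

f_1 = uv + u + v + w + 1, LT = uv.
f_2 = u + v + w + 1, LT = u.
f_3 = u^2 + w + 1, LT = u^2.

S(f_1,f_2): lcm = uv. S = v^2 + vw + u + w + 1.
  leading term v^2: no divisor's leading term divides it; move v^2 to the remainder.
  leading term vw: no divisor's leading term divides it; move vw to the remainder.
  leading term u: subtract (1)·f_2 from u + w + 1 → v
  leading term v: no divisor's leading term divides it; move v to the remainder.
  remainder v^2 + vw + v ≠ 0; add g_4 = v^2 + vw + v to the basis.

S(f_1,f_3): lcm = u^2v. S = u^2 + uv + uw + vw + u + v.
  leading term u^2: subtract (u)·f_2 from u^2 + uv + uw + vw + u + v → vw + v
  leading term vw: no divisor's leading term divides it; move vw to the remainder.
  leading term v: no divisor's leading term divides it; move v to the remainder.
  remainder vw + v ≠ 0; add g_5 = vw + v to the basis.

S(f_2,f_3): lcm = u^2. S = uv + uw + u + w + 1.
  leading term uv: subtract (1)·f_1 from uv + uw + u + w + 1 → uw + v
  leading term uw: subtract (w)·f_2 from uw + v → vw + w^2 + v + w
  leading term vw: subtract (1)·g_5 from vw + w^2 + v + w → w^2 + w
  leading term w^2: no divisor's leading term divides it; move w^2 to the remainder.
  leading term w: no divisor's leading term divides it; move w to the remainder.
  remainder w^2 + w ≠ 0; add g_6 = w^2 + w to the basis.

S(f_1,g_4): lcm = uv^2. S = uvw + v^2 + vw + v.
  leading term uvw: subtract (w)·f_1 from uvw + v^2 + vw + v → v^2 + uw + w^2 + v + w
  leading term v^2: subtract (1)·g_4 from v^2 + uw + w^2 + v + w → uw + vw + w^2 + w
  leading term uw: subtract (w)·f_2 from uw + vw + w^2 + w → 0
  remainder 0.

S(f_2,g_4): leading monomials are coprime, so the S-polynomial reduces to 0 (Buchberger's first criterion).
S(f_3,g_4): leading monomials are coprime, so the S-polynomial reduces to 0 (Buchberger's first criterion).
S(f_1,g_5): lcm = uvw. S = uv + uw + vw + w^2 + w.
  leading term uv: subtract (1)·f_1 from uv + uw + vw + w^2 + w → uw + vw + w^2 + u + v + 1
  leading term uw: subtract (w)·f_2 from uw + vw + w^2 + u + v + 1 → u + v + w + 1
  leading term u: subtract (1)·f_2 from u + v + w + 1 → 0
  remainder 0.

S(f_2,g_5): leading monomials are coprime, so the S-polynomial reduces to 0 (Buchberger's first criterion).
S(f_3,g_5): leading monomials are coprime, so the S-polynomial reduces to 0 (Buchberger's first criterion).
S(g_4,g_5): lcm = v^2w. S = vw^2 + v^2 + vw.
  leading term vw^2: subtract (w)·g_5 from vw^2 + v^2 + vw → v^2
  leading term v^2: subtract (1)·g_4 from v^2 → vw + v
  leading term vw: subtract (1)·g_5 from vw + v → 0
  remainder 0.

S(f_1,g_6): leading monomials are coprime, so the S-polynomial reduces to 0 (Buchberger's first criterion).
S(f_2,g_6): leading monomials are coprime, so the S-polynomial reduces to 0 (Buchberger's first criterion).
S(f_3,g_6): leading monomials are coprime, so the S-polynomial reduces to 0 (Buchberger's first criterion).
S(g_4,g_6): leading monomials are coprime, so the S-polynomial reduces to 0 (Buchberger's first criterion).
S(g_5,g_6): lcm = vw^2. S = 0.
  remainder 0.

Every S-polynomial of the final basis reduces to 0, so we have a Gröbner basis.
Inter-reduce: drop elements whose leading term is divisible by another's, tail-reduce, and make monic.

G = {v^2, vw + v, w^2 + w, u + v + w + 1}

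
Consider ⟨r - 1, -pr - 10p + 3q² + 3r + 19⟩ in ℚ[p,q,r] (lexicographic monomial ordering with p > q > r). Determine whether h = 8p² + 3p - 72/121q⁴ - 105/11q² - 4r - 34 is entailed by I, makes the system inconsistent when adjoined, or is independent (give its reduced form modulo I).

8p² + 3p - 72/121q⁴ - 105/11q² - 4r - 34 lies in I (it reduces to 0).

First compute the reduced Gröbner basis of I by Buchberger's algorithm.
f_1 = r - 1, LT = r.
f_2 = -pr - 10p + 3q² + 3r + 19, LT = pr.

S(f_1,f_2): lcm = pr. S = -11p + 3q² + 3r + 19.
  leading term p: no divisor's leading term divides it; move -11p to the remainder.
  leading term q²: no divisor's leading term divides it; move 3q² to the remainder.
  leading term r: subtract (3)·f_1 from 3r + 19 → 22
  leading term 1: no divisor's leading term divides it; move 22 to the remainder.
  remainder -11p + 3q² + 22 ≠ 0; add k_3 = -11p + 3q² + 22 to the basis.

S(f_1,k_3): leading monomials are coprime, so the S-polynomial reduces to 0 (Buchberger's first criterion).
S(f_2,k_3): lcm = pr. S = 10p + 3/11q²r - 3q² - r - 19.
  leading term p: subtract (-10/11)·k_3 from 10p + 3/11q²r - 3q² - r - 19 → 3/11q²r - 3/11q² - r + 1
  leading term q²r: subtract (3/11q²)·f_1 from 3/11q²r - 3/11q² - r + 1 → -r + 1
  leading term r: subtract (-1)·f_1 from -r + 1 → 0
  remainder 0.

Every S-polynomial of the final basis reduces to 0, so we have a Gröbner basis.
Inter-reduce: drop elements whose leading term is divisible by another's, tail-reduce, and make monic.
Reduced Gröbner basis: {p - 3/11q² - 2, r - 1}.
Label its elements g_1 = p - 3/11q² - 2, g_2 = r - 1.

Reduce h = 8p² + 3p - 72/121q⁴ - 105/11q² - 4r - 34 modulo G:
  leading term p²: subtract (8p)·g_1 from 8p² + 3p - 72/121q⁴ - 105/11q² - 4r - 34 → 24/11pq² + 19p - 72/121q⁴ - 105/11q² - 4r - 34
  leading term pq²: subtract (24/11q²)·g_1 from 24/11pq² + 19p - 72/121q⁴ - 105/11q² - 4r - 34 → 19p - 57/11q² - 4r - 34
  leading term p: subtract (19)·g_1 from 19p - 57/11q² - 4r - 34 → -4r + 4
  leading term r: subtract (-4)·g_2 from -4r + 4 → 0
  normal form = 0.
Since the normal form is 0, h ∈ I.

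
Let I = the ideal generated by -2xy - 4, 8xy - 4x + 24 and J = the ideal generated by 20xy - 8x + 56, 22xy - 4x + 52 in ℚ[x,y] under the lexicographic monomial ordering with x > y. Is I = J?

Yes, the ideals are equal.

Equality of ideals is decidable: compute both reduced Gröbner bases (unique for the ordering) and check whether they agree.
Buchberger on the first generating set:
f_1 = -2xy - 4, LT = xy.
f_2 = 8xy - 4x + 24, LT = xy.

S(f_1,f_2): lcm = xy. S = ½x - 1.
  leading term x: no divisor's leading term divides it; move ½x to the remainder.
  leading term 1: no divisor's leading term divides it; move -1 to the remainder.
  remainder ½x - 1 ≠ 0; add g_3 = ½x - 1 to the basis.

S(f_1,g_3): lcm = xy. S = 2y + 2.
  leading term y: no divisor's leading term divides it; move 2y to the remainder.
  leading term 1: no divisor's leading term divides it; move 2 to the remainder.
  remainder 2y + 2 ≠ 0; add g_4 = 2y + 2 to the basis.

The other S-polynomials (S(f_2,g_3), S(f_1,g_4), S(f_2,g_4), S(g_3,g_4)) all reduce to 0 modulo the current basis, so we have a Gröbner basis.
Inter-reduce: drop elements whose leading term is divisible by another's, tail-reduce, and make monic.
Reduced Gröbner basis: {x - 2, y + 1}.

Buchberger on the second generating set:
h_1 = 20xy - 8x + 56, LT = xy.
h_2 = 22xy - 4x + 52, LT = xy.

S(h_1,h_2): lcm = xy. S = -12/55x + 24/55.
  leading term x: no divisor's leading term divides it; move -12/55x to the remainder.
  leading term 1: no divisor's leading term divides it; move 24/55 to the remainder.
  remainder -12/55x + 24/55 ≠ 0; add k_3 = -12/55x + 24/55 to the basis.

S(h_1,k_3): lcm = xy. S = -⅖x + 2y + 14/5.
  leading term x: subtract (11/6)·k_3 from -⅖x + 2y + 14/5 → 2y + 2
  leading term y: no divisor's leading term divides it; move 2y to the remainder.
  leading term 1: no divisor's leading term divides it; move 2 to the remainder.
  remainder 2y + 2 ≠ 0; add k_4 = 2y + 2 to the basis.

The other S-polynomials (S(h_2,k_3), S(h_1,k_4), S(h_2,k_4), S(k_3,k_4)) all reduce to 0 modulo the current basis, so we have a Gröbner basis.
Inter-reduce: drop elements whose leading term is divisible by another's, tail-reduce, and make monic.
Reduced Gröbner basis: {x - 2, y + 1}.

The two bases agree; hence the ideals are identical.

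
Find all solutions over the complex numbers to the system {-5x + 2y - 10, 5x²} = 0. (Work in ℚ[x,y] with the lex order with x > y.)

Compute a lex Gröbner basis by Buchberger's algorithm.
f_1 = -5x + 2y - 10, LT = x.
f_2 = 5x², LT = x².

S(f_1,f_2): lcm = x². S = -⅖xy + 2x.
  leading term xy: subtract (2/25y)·f_1 from -⅖xy + 2x → 2x - 4/25y² + ⅘y
  leading term x: subtract (-⅖)·f_1 from 2x - 4/25y² + ⅘y → -4/25y² + 8/5y - 4
  leading term y²: no divisor's leading term divides it; move -4/25y² to the remainder.
  leading term y: no divisor's leading term divides it; move 8/5y to the remainder.
  leading term 1: no divisor's leading term divides it; move -4 to the remainder.
  remainder -4/25y² + 8/5y - 4 ≠ 0; add h_3 = -4/25y² + 8/5y - 4 to the basis.

The other S-polynomials (S(f_1,h_3), S(f_2,h_3)) all reduce to 0 modulo the current basis, so we have a Gröbner basis.
Inter-reduce: drop elements whose leading term is divisible by another's, tail-reduce, and make monic.
Reduced Gröbner basis: {x - ⅖y + 2, y² - 10y + 25}.

From the last basis element, y² - 10y + 25 = 0, so y takes values in {5}. Each choice, substituted upward through the basis, yields the corresponding point(s) of the solution set.
  y = 5: the earlier basis element becomes x = 0, giving x = 0 — point (0, 5).
This is the nonlinear analogue of row-reducing a linear system.

{(0, 5)}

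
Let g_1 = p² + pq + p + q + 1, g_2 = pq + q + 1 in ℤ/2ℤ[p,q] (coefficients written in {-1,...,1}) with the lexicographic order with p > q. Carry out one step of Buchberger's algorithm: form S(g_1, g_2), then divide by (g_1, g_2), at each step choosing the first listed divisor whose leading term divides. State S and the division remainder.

lcm(LM(g_1), LM(g_2)) = p²q.
S = (lcm/LT(g_1))·g_1 − (lcm/LT(g_2))·g_2 = pq² + p + q² + q.
Reduce S modulo (g_1, g_2) in that order:
  leading term pq²: subtract (q)·g_2 from pq² + p + q² + q → p
  leading term p: no divisor's leading term divides it; move p to the remainder.
The remainder p is nonzero, so it would be added as the next basis element.
An S-polynomial is built so that the two leading terms cancel; whether anything survives reduction is exactly the Gröbner-basis criterion.

S(g_1, g_2) = pq² + p + q² + q; remainder on division = p.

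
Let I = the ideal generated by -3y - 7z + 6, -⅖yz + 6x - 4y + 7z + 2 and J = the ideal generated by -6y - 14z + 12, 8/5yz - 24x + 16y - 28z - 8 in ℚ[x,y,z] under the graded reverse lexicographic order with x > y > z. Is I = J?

For a fixed monomial order, each ideal has a unique reduced Gröbner basis; comparing bases decides equality.
Buchberger on the first generating set:
f_1 = -3y - 7z + 6, LT = y.
f_2 = -⅖yz + 6x - 4y + 7z + 2, LT = yz.

S(f_1,f_2): lcm = yz. S = 7/3z² + 15x - 10y + 31/2z + 5.
  leading term z²: no divisor's leading term divides it; move 7/3z² to the remainder.
  leading term x: no divisor's leading term divides it; move 15x to the remainder.
  leading term y: subtract (10/3)·f_1 from -10y + 31/2z + 5 → 233/6z - 15
  leading term z: no divisor's leading term divides it; move 233/6z to the remainder.
  leading term 1: no divisor's leading term divides it; move -15 to the remainder.
  remainder 7/3z² + 15x + 233/6z - 15 ≠ 0; add g_3 = 7/3z² + 15x + 233/6z - 15 to the basis.

The other S-polynomials (S(f_1,g_3), S(f_2,g_3)) all reduce to 0 modulo the current basis, so we have a Gröbner basis.
Inter-reduce: drop elements whose leading term is divisible by another's, tail-reduce, and make monic.
Reduced Gröbner basis: {z² + 45/7x + 233/14z - 45/7, y + 7/3z - 2}.

Buchberger on the second generating set:
h_1 = -6y - 14z + 12, LT = y.
h_2 = 8/5yz - 24x + 16y - 28z - 8, LT = yz.

S(h_1,h_2): lcm = yz. S = 7/3z² + 15x - 10y + 31/2z + 5.
  leading term z²: no divisor's leading term divides it; move 7/3z² to the remainder.
  leading term x: no divisor's leading term divides it; move 15x to the remainder.
  leading term y: subtract (5/3)·h_1 from -10y + 31/2z + 5 → 233/6z - 15
  leading term z: no divisor's leading term divides it; move 233/6z to the remainder.
  leading term 1: no divisor's leading term divides it; move -15 to the remainder.
  remainder 7/3z² + 15x + 233/6z - 15 ≠ 0; add k_3 = 7/3z² + 15x + 233/6z - 15 to the basis.

The other S-polynomials (S(h_1,k_3), S(h_2,k_3)) all reduce to 0 modulo the current basis, so we have a Gröbner basis.
Inter-reduce: drop elements whose leading term is divisible by another's, tail-reduce, and make monic.
Reduced Gröbner basis: {z² + 45/7x + 233/14z - 45/7, y + 7/3z - 2}.

The two bases agree; hence the ideals are identical.

Yes, the ideals are equal.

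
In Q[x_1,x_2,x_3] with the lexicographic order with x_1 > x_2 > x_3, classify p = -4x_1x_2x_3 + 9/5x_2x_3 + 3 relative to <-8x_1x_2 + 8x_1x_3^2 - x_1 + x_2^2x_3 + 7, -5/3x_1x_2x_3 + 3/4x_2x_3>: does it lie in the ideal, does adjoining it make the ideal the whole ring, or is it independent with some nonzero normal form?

First compute the reduced Gröbner basis of I by Buchberger's algorithm.
f_1 = -8x_1x_2 + 8x_1x_3^2 - x_1 + x_2^2x_3 + 7, LT = x_1x_2.
f_2 = -5/3x_1x_2x_3 + 3/4x_2x_3, LT = x_1x_2x_3.

S(f_1,f_2): lcm = x_1x_2x_3. S = -x_1x_3^3 + 1/8x_1x_3 - 1/8x_2^2x_3^2 + 9/20x_2x_3 - 7/8x_3.
  reduce S modulo (f_1, f_2):
  remainder -x_1x_3^3 + 1/8x_1x_3 - 1/8x_2^2x_3^2 + 9/20x_2x_3 - 7/8x_3 ≠ 0; add h_3 = -x_1x_3^3 + 1/8x_1x_3 - 1/8x_2^2x_3^2 + 9/20x_2x_3 - 7/8x_3 to the basis.

S(f_1,h_3): lcm = x_1x_2x_3^3. S = 1/8x_1x_2x_3 - x_1x_3^5 + 1/8x_1x_3^3 - 1/8x_2^3x_3^2 - 1/8x_2^2x_3^4 + 9/20x_2^2x_3 - 7/8x_2x_3 - 7/8x_3^3.
  reduce S modulo (f_1, f_2, h_3):
  remainder -1/8x_2^3x_3^2 + 9/20x_2^2x_3 - 9/20x_2x_3^3 - 131/160x_2x_3 ≠ 0; add h_4 = -1/8x_2^3x_3^2 + 9/20x_2^2x_3 - 9/20x_2x_3^3 - 131/160x_2x_3 to the basis.

The other S-polynomials (S(f_2,h_3), S(f_1,h_4), S(f_2,h_4), S(h_3,h_4)) all reduce to 0 modulo the current basis, so we have a Gröbner basis.
Inter-reduce: drop elements whose leading term is divisible by another's, tail-reduce, and make monic.
Reduced Gröbner basis: {x_1x_2 - x_1x_3^2 + 1/8x_1 - 1/8x_2^2x_3 - 7/8, x_1x_3^3 - 1/8x_1x_3 + 1/8x_2^2x_3^2 - 9/20x_2x_3 + 7/8x_3, x_2^3x_3^2 - 18/5x_2^2x_3 + 18/5x_2x_3^3 + 131/20x_2x_3}.
Label its elements g_1 = x_1x_2 - x_1x_3^2 + 1/8x_1 - 1/8x_2^2x_3 - 7/8, g_2 = x_1x_3^3 - 1/8x_1x_3 + 1/8x_2^2x_3^2 - 9/20x_2x_3 + 7/8x_3, g_3 = x_2^3x_3^2 - 18/5x_2^2x_3 + 18/5x_2x_3^3 + 131/20x_2x_3.

Reduce p = -4x_1x_2x_3 + 9/5x_2x_3 + 3 modulo G:
  leading term x_1x_2x_3: subtract (-4x_3)·g_1 from -4x_1x_2x_3 + 9/5x_2x_3 + 3 → -4x_1x_3^3 + 1/2x_1x_3 - 1/2x_2^2x_3^2 + 9/5x_2x_3 - 7/2x_3 + 3
  leading term x_1x_3^3: subtract (-4)·g_2 from -4x_1x_3^3 + 1/2x_1x_3 - 1/2x_2^2x_3^2 + 9/5x_2x_3 - 7/2x_3 + 3 → 3
  leading term 1: no divisor's leading term divides it; move 3 to the remainder.
  normal form = 3.
The normal form is nonzero, so p ∉ I. Since p minus its normal form lies in I, I + (p) = I + (r) where r = 3; decide whether this ideal is the whole ring.
Here r = 3 is a nonzero constant, hence a unit: 1 ∈ I + (p), the Gröbner basis of I + (p) is {1}, and the enlarged system has no common solution — adjoining p is inconsistent.

Ideal membership is decidable via reduction modulo a Gröbner basis.

Adjoining -4x_1x_2x_3 + 9/5x_2x_3 + 3 makes the ideal the whole ring: the system is inconsistent.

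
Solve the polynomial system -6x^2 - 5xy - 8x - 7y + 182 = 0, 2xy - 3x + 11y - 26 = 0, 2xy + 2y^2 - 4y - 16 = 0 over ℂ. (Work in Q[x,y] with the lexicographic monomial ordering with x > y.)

Compute a lex Gröbner basis by Buchberger's algorithm.
f_1 = -6x^2 - 5xy - 8x - 7y + 182, LT = x^2.
f_2 = 2xy - 3x + 11y - 26, LT = xy.
f_3 = 2xy + 2y^2 - 4y - 16, LT = xy.

S(f_1,f_2): lcm = x^2y. S = 3/2x^2 + 5/6xy^2 - 25/6xy + 13x + 7/6y^2 - 91/3y.
  leading term x^2: subtract (-1/4)·f_1 from 3/2x^2 + 5/6xy^2 - 25/6xy + 13x + 7/6y^2 - 91/3y → 5/6xy^2 - 65/12xy + 11x + 7/6y^2 - 385/12y + 91/2
  leading term xy^2: subtract (5/12y)·f_2 from 5/6xy^2 - 65/12xy + 11x + 7/6y^2 - 385/12y + 91/2 → -25/6xy + 11x - 41/12y^2 - 85/4y + 91/2
  leading term xy: subtract (-25/12)·f_2 from -25/6xy + 11x - 41/12y^2 - 85/4y + 91/2 → 19/4x - 41/12y^2 + 5/3y - 26/3
  leading term x: no divisor's leading term divides it; move 19/4x to the remainder.
  leading term y^2: no divisor's leading term divides it; move -41/12y^2 to the remainder.
  leading term y: no divisor's leading term divides it; move 5/3y to the remainder.
  leading term 1: no divisor's leading term divides it; move -26/3 to the remainder.
  remainder 19/4x - 41/12y^2 + 5/3y - 26/3 ≠ 0; add h_4 = 19/4x - 41/12y^2 + 5/3y - 26/3 to the basis.

S(f_1,f_3): lcm = x^2y. S = -1/6xy^2 + 10/3xy + 8x + 7/6y^2 - 91/3y.
  leading term xy^2: subtract (-1/12y)·f_2 from -1/6xy^2 + 10/3xy + 8x + 7/6y^2 - 91/3y → 37/12xy + 8x + 25/12y^2 - 65/2y
  leading term xy: subtract (37/24)·f_2 from 37/12xy + 8x + 25/12y^2 - 65/2y → 101/8x + 25/12y^2 - 1187/24y + 481/12
  leading term x: subtract (101/38)·h_4 from 101/8x + 25/12y^2 - 1187/24y + 481/12 → 1697/152y^2 - 8191/152y + 4797/76
  leading term y^2: no divisor's leading term divides it; move 1697/152y^2 to the remainder.
  leading term y: no divisor's leading term divides it; move -8191/152y to the remainder.
  leading term 1: no divisor's leading term divides it; move 4797/76 to the remainder.
  remainder 1697/152y^2 - 8191/152y + 4797/76 ≠ 0; add h_5 = 1697/152y^2 - 8191/152y + 4797/76 to the basis.

S(f_2,f_3): lcm = xy. S = -3/2x - y^2 + 15/2y - 5.
  leading term x: subtract (-6/19)·h_4 from -3/2x - y^2 + 15/2y - 5 → -79/38y^2 + 305/38y - 147/19
  leading term y^2: subtract (-316/1697)·h_5 from -79/38y^2 + 305/38y - 147/19 → -3408/1697y + 6816/1697
  leading term y: no divisor's leading term divides it; move -3408/1697y to the remainder.
  leading term 1: no divisor's leading term divides it; move 6816/1697 to the remainder.
  remainder -3408/1697y + 6816/1697 ≠ 0; add h_6 = -3408/1697y + 6816/1697 to the basis.

The other S-polynomials (S(f_1,h_4), S(f_2,h_4), S(f_3,h_4), S(f_1,h_5), S(f_2,h_5), S(f_3,h_5), S(h_4,h_5), S(f_1,h_6), S(f_2,h_6), S(f_3,h_6), S(h_4,h_6), S(h_5,h_6)) all reduce to 0 modulo the current basis, so we have a Gröbner basis.
Inter-reduce: drop elements whose leading term is divisible by another's, tail-reduce, and make monic.
Reduced Gröbner basis: {x - 4, y - 2}.

Since the basis is lex-ordered, y - 2 is univariate in y. Its roots are {2}. Back-substituting each root into the other basis elements fixes the other coordinates.
  y = 2: the earlier basis element becomes x - 4 = 0, giving x = 4 — point (4, 2).
Each listed point satisfies every original equation (direct substitution).

{(4, 2)}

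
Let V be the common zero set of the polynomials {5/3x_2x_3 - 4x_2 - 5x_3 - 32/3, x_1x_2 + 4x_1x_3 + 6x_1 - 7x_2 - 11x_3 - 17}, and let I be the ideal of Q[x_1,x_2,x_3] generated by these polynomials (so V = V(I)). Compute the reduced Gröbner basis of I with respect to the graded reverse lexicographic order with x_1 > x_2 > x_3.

G = {x_1x_3^2 - 3/20x_1x_3 - 11/4x_3^2 - 2x_1 - 29/10x_3 - 1, x_1x_2 + 4x_1x_3 + 6x_1 - 7x_2 - 11x_3 - 17, x_2x_3 - 12/5x_2 - 3x_3 - 32/5}

Buchberger's algorithm terminates because the ascending chain of leading-term ideals stabilizes.

f_1 = 5/3x_2x_3 - 4x_2 - 5x_3 - 32/3, LT = x_2x_3.
f_2 = x_1x_2 + 4x_1x_3 + 6x_1 - 7x_2 - 11x_3 - 17, LT = x_1x_2.

S(f_1,f_2): lcm = x_1x_2x_3. S = -4x_1x_3^2 - 12/5x_1x_2 - 9x_1x_3 + 7x_2x_3 + 11x_3^2 - 32/5x_1 + 17x_3.
  leading term x_1x_3^2: no divisor's leading term divides it; move -4x_1x_3^2 to the remainder.
  leading term x_1x_2: subtract (-12/5)·f_2 from -12/5x_1x_2 - 9x_1x_3 + 7x_2x_3 + 11x_3^2 - 32/5x_1 + 17x_3 → 3/5x_1x_3 + 7x_2x_3 + 11x_3^2 + 8x_1 - 84/5x_2 - 47/5x_3 - 204/5
  leading term x_1x_3: no divisor's leading term divides it; move 3/5x_1x_3 to the remainder.
  leading term x_2x_3: subtract (21/5)·f_1 from 7x_2x_3 + 11x_3^2 + 8x_1 - 84/5x_2 - 47/5x_3 - 204/5 → 11x_3^2 + 8x_1 + 58/5x_3 + 4
  leading term x_3^2: no divisor's leading term divides it; move 11x_3^2 to the remainder.
  leading term x_1: no divisor's leading term divides it; move 8x_1 to the remainder.
  leading term x_3: no divisor's leading term divides it; move 58/5x_3 to the remainder.
  leading term 1: no divisor's leading term divides it; move 4 to the remainder.
  remainder -4x_1x_3^2 + 3/5x_1x_3 + 11x_3^2 + 8x_1 + 58/5x_3 + 4 ≠ 0; add g_3 = -4x_1x_3^2 + 3/5x_1x_3 + 11x_3^2 + 8x_1 + 58/5x_3 + 4 to the basis.

S(f_1,g_3): lcm = x_1x_2x_3^2. S = -9/4x_1x_2x_3 - 3x_1x_3^2 + 11/4x_2x_3^2 + 2x_1x_2 - 32/5x_1x_3 + 29/10x_2x_3 + x_2.
  leading term x_1x_2x_3: subtract (-27/20x_1)·f_1 from -9/4x_1x_2x_3 - 3x_1x_3^2 + 11/4x_2x_3^2 + 2x_1x_2 - 32/5x_1x_3 + 29/10x_2x_3 + x_2 → -3x_1x_3^2 + 11/4x_2x_3^2 - 17/5x_1x_2 - 263/20x_1x_3 + 29/10x_2x_3 - 72/5x_1 + x_2
  leading term x_1x_3^2: subtract (3/4)·g_3 from -3x_1x_3^2 + 11/4x_2x_3^2 - 17/5x_1x_2 - 263/20x_1x_3 + 29/10x_2x_3 - 72/5x_1 + x_2 → 11/4x_2x_3^2 - 17/5x_1x_2 - 68/5x_1x_3 + 29/10x_2x_3 - 33/4x_3^2 - 102/5x_1 + x_2 - 87/10x_3 - 3
  leading term x_2x_3^2: subtract (33/20x_3)·f_1 from 11/4x_2x_3^2 - 17/5x_1x_2 - 68/5x_1x_3 + 29/10x_2x_3 - 33/4x_3^2 - 102/5x_1 + x_2 - 87/10x_3 - 3 → -17/5x_1x_2 - 68/5x_1x_3 + 19/2x_2x_3 - 102/5x_1 + x_2 + 89/10x_3 - 3
  leading term x_1x_2: subtract (-17/5)·f_2 from -17/5x_1x_2 - 68/5x_1x_3 + 19/2x_2x_3 - 102/5x_1 + x_2 + 89/10x_3 - 3 → 19/2x_2x_3 - 114/5x_2 - 57/2x_3 - 304/5
  leading term x_2x_3: subtract (57/10)·f_1 from 19/2x_2x_3 - 114/5x_2 - 57/2x_3 - 304/5 → 0
  remainder 0.

S(f_2,g_3): lcm = x_1x_2x_3^2. S = 4x_1x_3^3 + 3/20x_1x_2x_3 + 6x_1x_3^2 - 17/4x_2x_3^2 - 11x_3^3 + 2x_1x_2 + 29/10x_2x_3 - 17x_3^2 + x_2.
  leading term x_1x_3^3: subtract (-x_3)·g_3 from 4x_1x_3^3 + 3/20x_1x_2x_3 + 6x_1x_3^2 - 17/4x_2x_3^2 - 11x_3^3 + 2x_1x_2 + 29/10x_2x_3 - 17x_3^2 + x_2 → 3/20x_1x_2x_3 + 33/5x_1x_3^2 - 17/4x_2x_3^2 + 2x_1x_2 + 8x_1x_3 + 29/10x_2x_3 - 27/5x_3^2 + x_2 + 4x_3
  leading term x_1x_2x_3: subtract (9/100x_1)·f_1 from 3/20x_1x_2x_3 + 33/5x_1x_3^2 - 17/4x_2x_3^2 + 2x_1x_2 + 8x_1x_3 + 29/10x_2x_3 - 27/5x_3^2 + x_2 + 4x_3 → 33/5x_1x_3^2 - 17/4x_2x_3^2 + 59/25x_1x_2 + 169/20x_1x_3 + 29/10x_2x_3 - 27/5x_3^2 + 24/25x_1 + x_2 + 4x_3
  leading term x_1x_3^2: subtract (-33/20)·g_3 from 33/5x_1x_3^2 - 17/4x_2x_3^2 + 59/25x_1x_2 + 169/20x_1x_3 + 29/10x_2x_3 - 27/5x_3^2 + 24/25x_1 + x_2 + 4x_3 → -17/4x_2x_3^2 + 59/25x_1x_2 + 236/25x_1x_3 + 29/10x_2x_3 + 51/4x_3^2 + 354/25x_1 + x_2 + 1157/50x_3 + 33/5
  leading term x_2x_3^2: subtract (-51/20x_3)·f_1 from -17/4x_2x_3^2 + 59/25x_1x_2 + 236/25x_1x_3 + 29/10x_2x_3 + 51/4x_3^2 + 354/25x_1 + x_2 + 1157/50x_3 + 33/5 → 59/25x_1x_2 + 236/25x_1x_3 - 73/10x_2x_3 + 354/25x_1 + x_2 - 203/50x_3 + 33/5
  leading term x_1x_2: subtract (59/25)·f_2 from 59/25x_1x_2 + 236/25x_1x_3 - 73/10x_2x_3 + 354/25x_1 + x_2 - 203/50x_3 + 33/5 → -73/10x_2x_3 + 438/25x_2 + 219/10x_3 + 1168/25
  leading term x_2x_3: subtract (-219/50)·f_1 from -73/10x_2x_3 + 438/25x_2 + 219/10x_3 + 1168/25 → 0
  remainder 0.

Every S-polynomial of the final basis reduces to 0, so we have a Gröbner basis.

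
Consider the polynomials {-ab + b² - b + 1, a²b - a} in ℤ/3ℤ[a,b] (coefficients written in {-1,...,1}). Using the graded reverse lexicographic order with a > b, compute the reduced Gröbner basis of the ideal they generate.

f_1 = -ab + b² - b + 1, LT = ab.
f_2 = a²b - a, LT = a²b.

S(f_1,f_2): lcm = a²b. S = -ab² + ab.
  leading term ab²: subtract (b)·f_1 from -ab² + ab → -b³ + ab + b² - b
  leading term b³: no divisor's leading term divides it; move -b³ to the remainder.
  leading term ab: subtract (-1)·f_1 from ab + b² - b → -b² + b + 1
  leading term b²: no divisor's leading term divides it; move -b² to the remainder.
  leading term b: no divisor's leading term divides it; move b to the remainder.
  leading term 1: no divisor's leading term divides it; move 1 to the remainder.
  remainder -b³ - b² + b + 1 ≠ 0; add g_3 = -b³ - b² + b + 1 to the basis.

S(f_1,g_3): lcm = ab³. S = -b⁴ - ab² + b³ + ab - b² + a.
  leading term b⁴: subtract (b)·g_3 from -b⁴ - ab² + b³ + ab - b² + a → -ab² - b³ + ab + b² + a - b
  leading term ab²: subtract (b)·f_1 from -ab² - b³ + ab + b² + a - b → b³ + ab - b² + a + b
  leading term b³: subtract (-1)·g_3 from b³ + ab - b² + a + b → ab + b² + a - b + 1
  leading term ab: subtract (-1)·f_1 from ab + b² + a - b + 1 → -b² + a + b - 1
  leading term b²: no divisor's leading term divides it; move -b² to the remainder.
  leading term a: no divisor's leading term divides it; move a to the remainder.
  leading term b: no divisor's leading term divides it; move b to the remainder.
  leading term 1: no divisor's leading term divides it; move -1 to the remainder.
  remainder -b² + a + b - 1 ≠ 0; add g_4 = -b² + a + b - 1 to the basis.

S(f_2,g_3): lcm = a²b³. S = -a²b² + a²b - ab² + a².
  leading term a²b²: subtract (ab)·f_1 from -a²b² + a²b - ab² + a² → -ab³ + a²b + a² - ab
  leading term ab³: subtract (b²)·f_1 from -ab³ + a²b + a² - ab → -b⁴ + a²b + b³ + a² - ab - b²
  leading term b⁴: subtract (b)·g_3 from -b⁴ + a²b + b³ + a² - ab - b² → a²b - b³ + a² - ab + b² - b
  leading term a²b: subtract (-a)·f_1 from a²b - b³ + a² - ab + b² - b → ab² - b³ + a² + ab + b² + a - b
  leading term ab²: subtract (-b)·f_1 from ab² - b³ + a² + ab + b² + a - b → a² + ab + a
  leading term a²: no divisor's leading term divides it; move a² to the remainder.
  leading term ab: subtract (-1)·f_1 from ab + a → b² + a - b + 1
  leading term b²: subtract (-1)·g_4 from b² + a - b + 1 → -a
  leading term a: no divisor's leading term divides it; move -a to the remainder.
  remainder a² - a ≠ 0; add g_5 = a² - a to the basis.

The other S-polynomials (S(f_1,g_4), S(f_2,g_4), S(g_3,g_4), S(f_1,g_5), S(f_2,g_5), S(g_3,g_5), S(g_4,g_5)) all reduce to 0 modulo the current basis, so we have a Gröbner basis.
Inter-reduce: drop elements whose leading term is divisible by another's, tail-reduce, and make monic.

G = {a² - a, ab - a, b² - a - b + 1}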